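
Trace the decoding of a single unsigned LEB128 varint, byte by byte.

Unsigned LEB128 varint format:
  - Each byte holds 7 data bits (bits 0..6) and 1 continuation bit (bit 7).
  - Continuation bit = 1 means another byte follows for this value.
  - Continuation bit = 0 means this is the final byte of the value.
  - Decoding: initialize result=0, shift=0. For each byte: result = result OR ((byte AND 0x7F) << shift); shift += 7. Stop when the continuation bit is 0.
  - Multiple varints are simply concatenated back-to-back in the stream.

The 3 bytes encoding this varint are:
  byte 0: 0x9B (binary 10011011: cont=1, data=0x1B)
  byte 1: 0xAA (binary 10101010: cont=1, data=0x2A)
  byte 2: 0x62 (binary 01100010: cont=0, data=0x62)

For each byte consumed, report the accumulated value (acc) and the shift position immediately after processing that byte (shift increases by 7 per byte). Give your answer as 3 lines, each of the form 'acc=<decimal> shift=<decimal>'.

Answer: acc=27 shift=7
acc=5403 shift=14
acc=1611035 shift=21

Derivation:
byte 0=0x9B: payload=0x1B=27, contrib = 27<<0 = 27; acc -> 27, shift -> 7
byte 1=0xAA: payload=0x2A=42, contrib = 42<<7 = 5376; acc -> 5403, shift -> 14
byte 2=0x62: payload=0x62=98, contrib = 98<<14 = 1605632; acc -> 1611035, shift -> 21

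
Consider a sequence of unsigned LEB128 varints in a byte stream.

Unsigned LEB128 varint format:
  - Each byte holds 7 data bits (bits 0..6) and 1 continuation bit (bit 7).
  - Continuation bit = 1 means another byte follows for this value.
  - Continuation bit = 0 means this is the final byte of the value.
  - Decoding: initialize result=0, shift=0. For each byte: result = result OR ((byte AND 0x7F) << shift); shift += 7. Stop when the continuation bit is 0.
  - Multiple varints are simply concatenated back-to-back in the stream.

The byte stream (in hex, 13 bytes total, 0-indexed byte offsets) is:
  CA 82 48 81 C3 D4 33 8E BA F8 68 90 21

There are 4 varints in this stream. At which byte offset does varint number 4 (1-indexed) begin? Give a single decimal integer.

Answer: 11

Derivation:
  byte[0]=0xCA cont=1 payload=0x4A=74: acc |= 74<<0 -> acc=74 shift=7
  byte[1]=0x82 cont=1 payload=0x02=2: acc |= 2<<7 -> acc=330 shift=14
  byte[2]=0x48 cont=0 payload=0x48=72: acc |= 72<<14 -> acc=1179978 shift=21 [end]
Varint 1: bytes[0:3] = CA 82 48 -> value 1179978 (3 byte(s))
  byte[3]=0x81 cont=1 payload=0x01=1: acc |= 1<<0 -> acc=1 shift=7
  byte[4]=0xC3 cont=1 payload=0x43=67: acc |= 67<<7 -> acc=8577 shift=14
  byte[5]=0xD4 cont=1 payload=0x54=84: acc |= 84<<14 -> acc=1384833 shift=21
  byte[6]=0x33 cont=0 payload=0x33=51: acc |= 51<<21 -> acc=108339585 shift=28 [end]
Varint 2: bytes[3:7] = 81 C3 D4 33 -> value 108339585 (4 byte(s))
  byte[7]=0x8E cont=1 payload=0x0E=14: acc |= 14<<0 -> acc=14 shift=7
  byte[8]=0xBA cont=1 payload=0x3A=58: acc |= 58<<7 -> acc=7438 shift=14
  byte[9]=0xF8 cont=1 payload=0x78=120: acc |= 120<<14 -> acc=1973518 shift=21
  byte[10]=0x68 cont=0 payload=0x68=104: acc |= 104<<21 -> acc=220077326 shift=28 [end]
Varint 3: bytes[7:11] = 8E BA F8 68 -> value 220077326 (4 byte(s))
  byte[11]=0x90 cont=1 payload=0x10=16: acc |= 16<<0 -> acc=16 shift=7
  byte[12]=0x21 cont=0 payload=0x21=33: acc |= 33<<7 -> acc=4240 shift=14 [end]
Varint 4: bytes[11:13] = 90 21 -> value 4240 (2 byte(s))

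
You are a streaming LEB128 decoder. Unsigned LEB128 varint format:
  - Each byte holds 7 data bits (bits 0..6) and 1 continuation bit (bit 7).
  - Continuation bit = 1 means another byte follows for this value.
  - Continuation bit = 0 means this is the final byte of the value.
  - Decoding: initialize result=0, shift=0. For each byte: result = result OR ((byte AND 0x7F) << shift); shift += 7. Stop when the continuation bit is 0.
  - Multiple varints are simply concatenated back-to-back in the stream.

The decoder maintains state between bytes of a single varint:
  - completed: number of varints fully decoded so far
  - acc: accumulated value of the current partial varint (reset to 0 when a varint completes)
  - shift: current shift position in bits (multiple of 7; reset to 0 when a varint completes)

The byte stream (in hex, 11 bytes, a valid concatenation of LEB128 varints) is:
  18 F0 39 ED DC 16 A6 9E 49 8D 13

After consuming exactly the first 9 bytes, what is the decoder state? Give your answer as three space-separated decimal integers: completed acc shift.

Answer: 4 0 0

Derivation:
byte[0]=0x18 cont=0 payload=0x18: varint #1 complete (value=24); reset -> completed=1 acc=0 shift=0
byte[1]=0xF0 cont=1 payload=0x70: acc |= 112<<0 -> completed=1 acc=112 shift=7
byte[2]=0x39 cont=0 payload=0x39: varint #2 complete (value=7408); reset -> completed=2 acc=0 shift=0
byte[3]=0xED cont=1 payload=0x6D: acc |= 109<<0 -> completed=2 acc=109 shift=7
byte[4]=0xDC cont=1 payload=0x5C: acc |= 92<<7 -> completed=2 acc=11885 shift=14
byte[5]=0x16 cont=0 payload=0x16: varint #3 complete (value=372333); reset -> completed=3 acc=0 shift=0
byte[6]=0xA6 cont=1 payload=0x26: acc |= 38<<0 -> completed=3 acc=38 shift=7
byte[7]=0x9E cont=1 payload=0x1E: acc |= 30<<7 -> completed=3 acc=3878 shift=14
byte[8]=0x49 cont=0 payload=0x49: varint #4 complete (value=1199910); reset -> completed=4 acc=0 shift=0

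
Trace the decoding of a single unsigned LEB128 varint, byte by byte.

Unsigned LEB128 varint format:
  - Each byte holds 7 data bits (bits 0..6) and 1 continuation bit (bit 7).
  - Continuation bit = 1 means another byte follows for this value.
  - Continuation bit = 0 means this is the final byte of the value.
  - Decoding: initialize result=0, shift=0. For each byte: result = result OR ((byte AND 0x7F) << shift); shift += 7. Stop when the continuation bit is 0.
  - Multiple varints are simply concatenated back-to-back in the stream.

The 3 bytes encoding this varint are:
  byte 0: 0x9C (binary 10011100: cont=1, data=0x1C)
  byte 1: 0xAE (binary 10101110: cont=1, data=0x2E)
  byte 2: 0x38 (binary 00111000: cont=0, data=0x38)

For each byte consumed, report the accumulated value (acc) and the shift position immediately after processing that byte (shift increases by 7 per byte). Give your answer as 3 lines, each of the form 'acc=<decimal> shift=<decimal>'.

Answer: acc=28 shift=7
acc=5916 shift=14
acc=923420 shift=21

Derivation:
byte 0=0x9C: payload=0x1C=28, contrib = 28<<0 = 28; acc -> 28, shift -> 7
byte 1=0xAE: payload=0x2E=46, contrib = 46<<7 = 5888; acc -> 5916, shift -> 14
byte 2=0x38: payload=0x38=56, contrib = 56<<14 = 917504; acc -> 923420, shift -> 21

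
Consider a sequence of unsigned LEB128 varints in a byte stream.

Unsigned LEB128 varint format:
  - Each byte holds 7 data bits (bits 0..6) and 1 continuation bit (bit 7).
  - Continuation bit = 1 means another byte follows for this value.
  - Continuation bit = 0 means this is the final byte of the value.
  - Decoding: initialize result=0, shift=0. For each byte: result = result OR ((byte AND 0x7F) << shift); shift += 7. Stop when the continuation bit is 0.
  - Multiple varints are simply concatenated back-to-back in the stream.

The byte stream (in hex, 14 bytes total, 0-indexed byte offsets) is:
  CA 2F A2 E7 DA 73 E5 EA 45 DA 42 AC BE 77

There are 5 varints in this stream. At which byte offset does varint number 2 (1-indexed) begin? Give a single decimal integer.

  byte[0]=0xCA cont=1 payload=0x4A=74: acc |= 74<<0 -> acc=74 shift=7
  byte[1]=0x2F cont=0 payload=0x2F=47: acc |= 47<<7 -> acc=6090 shift=14 [end]
Varint 1: bytes[0:2] = CA 2F -> value 6090 (2 byte(s))
  byte[2]=0xA2 cont=1 payload=0x22=34: acc |= 34<<0 -> acc=34 shift=7
  byte[3]=0xE7 cont=1 payload=0x67=103: acc |= 103<<7 -> acc=13218 shift=14
  byte[4]=0xDA cont=1 payload=0x5A=90: acc |= 90<<14 -> acc=1487778 shift=21
  byte[5]=0x73 cont=0 payload=0x73=115: acc |= 115<<21 -> acc=242660258 shift=28 [end]
Varint 2: bytes[2:6] = A2 E7 DA 73 -> value 242660258 (4 byte(s))
  byte[6]=0xE5 cont=1 payload=0x65=101: acc |= 101<<0 -> acc=101 shift=7
  byte[7]=0xEA cont=1 payload=0x6A=106: acc |= 106<<7 -> acc=13669 shift=14
  byte[8]=0x45 cont=0 payload=0x45=69: acc |= 69<<14 -> acc=1144165 shift=21 [end]
Varint 3: bytes[6:9] = E5 EA 45 -> value 1144165 (3 byte(s))
  byte[9]=0xDA cont=1 payload=0x5A=90: acc |= 90<<0 -> acc=90 shift=7
  byte[10]=0x42 cont=0 payload=0x42=66: acc |= 66<<7 -> acc=8538 shift=14 [end]
Varint 4: bytes[9:11] = DA 42 -> value 8538 (2 byte(s))
  byte[11]=0xAC cont=1 payload=0x2C=44: acc |= 44<<0 -> acc=44 shift=7
  byte[12]=0xBE cont=1 payload=0x3E=62: acc |= 62<<7 -> acc=7980 shift=14
  byte[13]=0x77 cont=0 payload=0x77=119: acc |= 119<<14 -> acc=1957676 shift=21 [end]
Varint 5: bytes[11:14] = AC BE 77 -> value 1957676 (3 byte(s))

Answer: 2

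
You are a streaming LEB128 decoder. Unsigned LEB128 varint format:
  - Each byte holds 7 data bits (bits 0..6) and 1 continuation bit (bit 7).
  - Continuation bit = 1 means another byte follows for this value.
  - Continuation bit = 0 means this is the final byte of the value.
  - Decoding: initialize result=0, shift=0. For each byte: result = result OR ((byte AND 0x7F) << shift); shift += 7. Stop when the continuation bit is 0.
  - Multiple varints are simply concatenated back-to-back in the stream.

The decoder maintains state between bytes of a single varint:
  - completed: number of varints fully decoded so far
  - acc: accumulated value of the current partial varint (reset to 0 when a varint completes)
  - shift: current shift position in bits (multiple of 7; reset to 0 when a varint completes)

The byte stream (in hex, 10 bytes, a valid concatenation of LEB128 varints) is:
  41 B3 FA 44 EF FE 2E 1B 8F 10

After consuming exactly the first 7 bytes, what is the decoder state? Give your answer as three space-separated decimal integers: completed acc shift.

byte[0]=0x41 cont=0 payload=0x41: varint #1 complete (value=65); reset -> completed=1 acc=0 shift=0
byte[1]=0xB3 cont=1 payload=0x33: acc |= 51<<0 -> completed=1 acc=51 shift=7
byte[2]=0xFA cont=1 payload=0x7A: acc |= 122<<7 -> completed=1 acc=15667 shift=14
byte[3]=0x44 cont=0 payload=0x44: varint #2 complete (value=1129779); reset -> completed=2 acc=0 shift=0
byte[4]=0xEF cont=1 payload=0x6F: acc |= 111<<0 -> completed=2 acc=111 shift=7
byte[5]=0xFE cont=1 payload=0x7E: acc |= 126<<7 -> completed=2 acc=16239 shift=14
byte[6]=0x2E cont=0 payload=0x2E: varint #3 complete (value=769903); reset -> completed=3 acc=0 shift=0

Answer: 3 0 0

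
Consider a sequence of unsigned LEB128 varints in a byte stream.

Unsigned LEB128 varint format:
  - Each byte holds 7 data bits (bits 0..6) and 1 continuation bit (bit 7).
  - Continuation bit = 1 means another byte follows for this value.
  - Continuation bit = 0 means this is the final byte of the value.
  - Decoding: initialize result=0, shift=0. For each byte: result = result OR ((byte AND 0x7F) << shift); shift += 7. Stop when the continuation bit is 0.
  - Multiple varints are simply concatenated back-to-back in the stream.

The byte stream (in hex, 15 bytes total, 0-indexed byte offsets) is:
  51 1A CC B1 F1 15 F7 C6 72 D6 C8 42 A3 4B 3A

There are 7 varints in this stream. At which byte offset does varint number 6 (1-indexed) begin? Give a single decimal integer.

  byte[0]=0x51 cont=0 payload=0x51=81: acc |= 81<<0 -> acc=81 shift=7 [end]
Varint 1: bytes[0:1] = 51 -> value 81 (1 byte(s))
  byte[1]=0x1A cont=0 payload=0x1A=26: acc |= 26<<0 -> acc=26 shift=7 [end]
Varint 2: bytes[1:2] = 1A -> value 26 (1 byte(s))
  byte[2]=0xCC cont=1 payload=0x4C=76: acc |= 76<<0 -> acc=76 shift=7
  byte[3]=0xB1 cont=1 payload=0x31=49: acc |= 49<<7 -> acc=6348 shift=14
  byte[4]=0xF1 cont=1 payload=0x71=113: acc |= 113<<14 -> acc=1857740 shift=21
  byte[5]=0x15 cont=0 payload=0x15=21: acc |= 21<<21 -> acc=45897932 shift=28 [end]
Varint 3: bytes[2:6] = CC B1 F1 15 -> value 45897932 (4 byte(s))
  byte[6]=0xF7 cont=1 payload=0x77=119: acc |= 119<<0 -> acc=119 shift=7
  byte[7]=0xC6 cont=1 payload=0x46=70: acc |= 70<<7 -> acc=9079 shift=14
  byte[8]=0x72 cont=0 payload=0x72=114: acc |= 114<<14 -> acc=1876855 shift=21 [end]
Varint 4: bytes[6:9] = F7 C6 72 -> value 1876855 (3 byte(s))
  byte[9]=0xD6 cont=1 payload=0x56=86: acc |= 86<<0 -> acc=86 shift=7
  byte[10]=0xC8 cont=1 payload=0x48=72: acc |= 72<<7 -> acc=9302 shift=14
  byte[11]=0x42 cont=0 payload=0x42=66: acc |= 66<<14 -> acc=1090646 shift=21 [end]
Varint 5: bytes[9:12] = D6 C8 42 -> value 1090646 (3 byte(s))
  byte[12]=0xA3 cont=1 payload=0x23=35: acc |= 35<<0 -> acc=35 shift=7
  byte[13]=0x4B cont=0 payload=0x4B=75: acc |= 75<<7 -> acc=9635 shift=14 [end]
Varint 6: bytes[12:14] = A3 4B -> value 9635 (2 byte(s))
  byte[14]=0x3A cont=0 payload=0x3A=58: acc |= 58<<0 -> acc=58 shift=7 [end]
Varint 7: bytes[14:15] = 3A -> value 58 (1 byte(s))

Answer: 12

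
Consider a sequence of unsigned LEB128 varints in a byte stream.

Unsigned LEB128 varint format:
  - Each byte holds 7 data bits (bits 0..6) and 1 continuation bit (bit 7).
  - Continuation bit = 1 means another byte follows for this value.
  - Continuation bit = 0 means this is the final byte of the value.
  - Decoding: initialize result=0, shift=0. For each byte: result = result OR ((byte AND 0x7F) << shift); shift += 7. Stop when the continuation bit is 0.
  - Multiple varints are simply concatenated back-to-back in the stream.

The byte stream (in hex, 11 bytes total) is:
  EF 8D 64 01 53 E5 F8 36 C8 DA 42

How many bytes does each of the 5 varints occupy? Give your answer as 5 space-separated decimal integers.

Answer: 3 1 1 3 3

Derivation:
  byte[0]=0xEF cont=1 payload=0x6F=111: acc |= 111<<0 -> acc=111 shift=7
  byte[1]=0x8D cont=1 payload=0x0D=13: acc |= 13<<7 -> acc=1775 shift=14
  byte[2]=0x64 cont=0 payload=0x64=100: acc |= 100<<14 -> acc=1640175 shift=21 [end]
Varint 1: bytes[0:3] = EF 8D 64 -> value 1640175 (3 byte(s))
  byte[3]=0x01 cont=0 payload=0x01=1: acc |= 1<<0 -> acc=1 shift=7 [end]
Varint 2: bytes[3:4] = 01 -> value 1 (1 byte(s))
  byte[4]=0x53 cont=0 payload=0x53=83: acc |= 83<<0 -> acc=83 shift=7 [end]
Varint 3: bytes[4:5] = 53 -> value 83 (1 byte(s))
  byte[5]=0xE5 cont=1 payload=0x65=101: acc |= 101<<0 -> acc=101 shift=7
  byte[6]=0xF8 cont=1 payload=0x78=120: acc |= 120<<7 -> acc=15461 shift=14
  byte[7]=0x36 cont=0 payload=0x36=54: acc |= 54<<14 -> acc=900197 shift=21 [end]
Varint 4: bytes[5:8] = E5 F8 36 -> value 900197 (3 byte(s))
  byte[8]=0xC8 cont=1 payload=0x48=72: acc |= 72<<0 -> acc=72 shift=7
  byte[9]=0xDA cont=1 payload=0x5A=90: acc |= 90<<7 -> acc=11592 shift=14
  byte[10]=0x42 cont=0 payload=0x42=66: acc |= 66<<14 -> acc=1092936 shift=21 [end]
Varint 5: bytes[8:11] = C8 DA 42 -> value 1092936 (3 byte(s))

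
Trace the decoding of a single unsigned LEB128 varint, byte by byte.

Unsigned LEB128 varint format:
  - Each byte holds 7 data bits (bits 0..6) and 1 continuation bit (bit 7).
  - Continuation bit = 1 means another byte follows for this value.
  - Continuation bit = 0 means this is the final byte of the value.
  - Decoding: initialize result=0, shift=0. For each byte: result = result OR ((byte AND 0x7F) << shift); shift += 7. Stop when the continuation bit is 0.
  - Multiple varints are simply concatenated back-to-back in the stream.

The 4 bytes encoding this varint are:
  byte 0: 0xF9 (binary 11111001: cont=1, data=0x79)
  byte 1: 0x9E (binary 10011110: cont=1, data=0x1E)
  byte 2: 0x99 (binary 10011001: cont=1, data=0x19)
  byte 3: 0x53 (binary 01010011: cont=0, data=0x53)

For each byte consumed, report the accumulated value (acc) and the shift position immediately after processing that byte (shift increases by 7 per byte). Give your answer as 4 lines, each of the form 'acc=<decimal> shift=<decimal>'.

byte 0=0xF9: payload=0x79=121, contrib = 121<<0 = 121; acc -> 121, shift -> 7
byte 1=0x9E: payload=0x1E=30, contrib = 30<<7 = 3840; acc -> 3961, shift -> 14
byte 2=0x99: payload=0x19=25, contrib = 25<<14 = 409600; acc -> 413561, shift -> 21
byte 3=0x53: payload=0x53=83, contrib = 83<<21 = 174063616; acc -> 174477177, shift -> 28

Answer: acc=121 shift=7
acc=3961 shift=14
acc=413561 shift=21
acc=174477177 shift=28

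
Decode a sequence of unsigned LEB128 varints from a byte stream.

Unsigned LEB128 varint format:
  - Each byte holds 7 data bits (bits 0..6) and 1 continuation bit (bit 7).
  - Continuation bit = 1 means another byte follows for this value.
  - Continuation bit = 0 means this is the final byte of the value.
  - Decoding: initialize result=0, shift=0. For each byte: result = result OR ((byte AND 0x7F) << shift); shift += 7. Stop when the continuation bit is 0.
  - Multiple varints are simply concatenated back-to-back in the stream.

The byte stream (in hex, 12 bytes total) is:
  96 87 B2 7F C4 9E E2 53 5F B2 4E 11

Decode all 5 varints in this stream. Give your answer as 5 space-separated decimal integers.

Answer: 267158422 175673156 95 10034 17

Derivation:
  byte[0]=0x96 cont=1 payload=0x16=22: acc |= 22<<0 -> acc=22 shift=7
  byte[1]=0x87 cont=1 payload=0x07=7: acc |= 7<<7 -> acc=918 shift=14
  byte[2]=0xB2 cont=1 payload=0x32=50: acc |= 50<<14 -> acc=820118 shift=21
  byte[3]=0x7F cont=0 payload=0x7F=127: acc |= 127<<21 -> acc=267158422 shift=28 [end]
Varint 1: bytes[0:4] = 96 87 B2 7F -> value 267158422 (4 byte(s))
  byte[4]=0xC4 cont=1 payload=0x44=68: acc |= 68<<0 -> acc=68 shift=7
  byte[5]=0x9E cont=1 payload=0x1E=30: acc |= 30<<7 -> acc=3908 shift=14
  byte[6]=0xE2 cont=1 payload=0x62=98: acc |= 98<<14 -> acc=1609540 shift=21
  byte[7]=0x53 cont=0 payload=0x53=83: acc |= 83<<21 -> acc=175673156 shift=28 [end]
Varint 2: bytes[4:8] = C4 9E E2 53 -> value 175673156 (4 byte(s))
  byte[8]=0x5F cont=0 payload=0x5F=95: acc |= 95<<0 -> acc=95 shift=7 [end]
Varint 3: bytes[8:9] = 5F -> value 95 (1 byte(s))
  byte[9]=0xB2 cont=1 payload=0x32=50: acc |= 50<<0 -> acc=50 shift=7
  byte[10]=0x4E cont=0 payload=0x4E=78: acc |= 78<<7 -> acc=10034 shift=14 [end]
Varint 4: bytes[9:11] = B2 4E -> value 10034 (2 byte(s))
  byte[11]=0x11 cont=0 payload=0x11=17: acc |= 17<<0 -> acc=17 shift=7 [end]
Varint 5: bytes[11:12] = 11 -> value 17 (1 byte(s))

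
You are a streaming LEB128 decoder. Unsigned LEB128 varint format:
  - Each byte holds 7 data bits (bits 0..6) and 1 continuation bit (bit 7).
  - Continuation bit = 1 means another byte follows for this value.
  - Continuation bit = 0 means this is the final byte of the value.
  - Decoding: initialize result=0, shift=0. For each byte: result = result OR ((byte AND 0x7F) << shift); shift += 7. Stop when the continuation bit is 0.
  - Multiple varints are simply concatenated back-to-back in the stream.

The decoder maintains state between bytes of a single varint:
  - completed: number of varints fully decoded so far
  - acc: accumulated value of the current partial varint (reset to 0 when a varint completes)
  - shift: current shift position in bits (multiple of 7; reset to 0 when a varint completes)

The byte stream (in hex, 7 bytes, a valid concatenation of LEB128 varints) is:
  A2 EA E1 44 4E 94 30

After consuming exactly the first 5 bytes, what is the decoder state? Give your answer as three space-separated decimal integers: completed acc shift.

Answer: 2 0 0

Derivation:
byte[0]=0xA2 cont=1 payload=0x22: acc |= 34<<0 -> completed=0 acc=34 shift=7
byte[1]=0xEA cont=1 payload=0x6A: acc |= 106<<7 -> completed=0 acc=13602 shift=14
byte[2]=0xE1 cont=1 payload=0x61: acc |= 97<<14 -> completed=0 acc=1602850 shift=21
byte[3]=0x44 cont=0 payload=0x44: varint #1 complete (value=144209186); reset -> completed=1 acc=0 shift=0
byte[4]=0x4E cont=0 payload=0x4E: varint #2 complete (value=78); reset -> completed=2 acc=0 shift=0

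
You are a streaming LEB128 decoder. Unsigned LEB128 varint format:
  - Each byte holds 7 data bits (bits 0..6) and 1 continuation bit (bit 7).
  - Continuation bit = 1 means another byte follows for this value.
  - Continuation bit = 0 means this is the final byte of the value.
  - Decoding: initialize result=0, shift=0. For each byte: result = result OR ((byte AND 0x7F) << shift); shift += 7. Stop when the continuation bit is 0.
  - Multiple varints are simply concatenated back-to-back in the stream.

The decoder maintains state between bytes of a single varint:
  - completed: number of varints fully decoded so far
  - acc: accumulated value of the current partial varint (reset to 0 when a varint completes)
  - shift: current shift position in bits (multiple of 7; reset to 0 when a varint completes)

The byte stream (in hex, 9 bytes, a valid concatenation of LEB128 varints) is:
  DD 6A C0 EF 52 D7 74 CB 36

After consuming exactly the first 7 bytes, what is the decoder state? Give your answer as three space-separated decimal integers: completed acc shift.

Answer: 3 0 0

Derivation:
byte[0]=0xDD cont=1 payload=0x5D: acc |= 93<<0 -> completed=0 acc=93 shift=7
byte[1]=0x6A cont=0 payload=0x6A: varint #1 complete (value=13661); reset -> completed=1 acc=0 shift=0
byte[2]=0xC0 cont=1 payload=0x40: acc |= 64<<0 -> completed=1 acc=64 shift=7
byte[3]=0xEF cont=1 payload=0x6F: acc |= 111<<7 -> completed=1 acc=14272 shift=14
byte[4]=0x52 cont=0 payload=0x52: varint #2 complete (value=1357760); reset -> completed=2 acc=0 shift=0
byte[5]=0xD7 cont=1 payload=0x57: acc |= 87<<0 -> completed=2 acc=87 shift=7
byte[6]=0x74 cont=0 payload=0x74: varint #3 complete (value=14935); reset -> completed=3 acc=0 shift=0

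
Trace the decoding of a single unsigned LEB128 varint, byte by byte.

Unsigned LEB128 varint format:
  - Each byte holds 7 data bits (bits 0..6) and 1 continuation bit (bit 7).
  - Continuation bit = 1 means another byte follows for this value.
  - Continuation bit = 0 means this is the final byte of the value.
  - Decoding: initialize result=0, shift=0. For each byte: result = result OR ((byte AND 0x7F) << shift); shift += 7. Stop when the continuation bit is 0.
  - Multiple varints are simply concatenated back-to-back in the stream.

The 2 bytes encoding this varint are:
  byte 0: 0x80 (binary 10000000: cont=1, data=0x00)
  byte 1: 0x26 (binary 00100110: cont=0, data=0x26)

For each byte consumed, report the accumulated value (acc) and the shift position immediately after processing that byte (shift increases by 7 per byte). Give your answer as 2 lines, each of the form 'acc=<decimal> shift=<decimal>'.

byte 0=0x80: payload=0x00=0, contrib = 0<<0 = 0; acc -> 0, shift -> 7
byte 1=0x26: payload=0x26=38, contrib = 38<<7 = 4864; acc -> 4864, shift -> 14

Answer: acc=0 shift=7
acc=4864 shift=14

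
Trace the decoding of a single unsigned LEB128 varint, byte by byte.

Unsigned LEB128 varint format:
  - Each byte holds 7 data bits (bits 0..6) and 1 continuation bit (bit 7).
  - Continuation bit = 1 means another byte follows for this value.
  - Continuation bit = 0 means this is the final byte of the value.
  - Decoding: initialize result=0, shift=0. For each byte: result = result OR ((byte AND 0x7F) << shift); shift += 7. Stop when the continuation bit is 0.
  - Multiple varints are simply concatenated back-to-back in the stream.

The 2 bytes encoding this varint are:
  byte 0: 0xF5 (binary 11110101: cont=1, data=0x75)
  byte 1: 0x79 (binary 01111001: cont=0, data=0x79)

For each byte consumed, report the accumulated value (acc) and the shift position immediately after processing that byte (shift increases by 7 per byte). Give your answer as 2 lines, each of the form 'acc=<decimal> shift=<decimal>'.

byte 0=0xF5: payload=0x75=117, contrib = 117<<0 = 117; acc -> 117, shift -> 7
byte 1=0x79: payload=0x79=121, contrib = 121<<7 = 15488; acc -> 15605, shift -> 14

Answer: acc=117 shift=7
acc=15605 shift=14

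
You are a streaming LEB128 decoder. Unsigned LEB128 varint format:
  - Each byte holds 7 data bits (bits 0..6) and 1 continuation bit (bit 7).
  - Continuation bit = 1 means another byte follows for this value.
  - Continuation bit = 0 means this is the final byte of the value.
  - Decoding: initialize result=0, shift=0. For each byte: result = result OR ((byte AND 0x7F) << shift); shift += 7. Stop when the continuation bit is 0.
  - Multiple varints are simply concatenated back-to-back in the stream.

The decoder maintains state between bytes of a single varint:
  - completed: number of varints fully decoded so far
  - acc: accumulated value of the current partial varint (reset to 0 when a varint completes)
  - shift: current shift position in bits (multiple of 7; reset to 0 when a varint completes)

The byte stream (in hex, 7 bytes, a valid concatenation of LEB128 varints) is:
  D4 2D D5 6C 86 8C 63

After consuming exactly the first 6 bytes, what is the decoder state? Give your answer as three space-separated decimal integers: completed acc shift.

byte[0]=0xD4 cont=1 payload=0x54: acc |= 84<<0 -> completed=0 acc=84 shift=7
byte[1]=0x2D cont=0 payload=0x2D: varint #1 complete (value=5844); reset -> completed=1 acc=0 shift=0
byte[2]=0xD5 cont=1 payload=0x55: acc |= 85<<0 -> completed=1 acc=85 shift=7
byte[3]=0x6C cont=0 payload=0x6C: varint #2 complete (value=13909); reset -> completed=2 acc=0 shift=0
byte[4]=0x86 cont=1 payload=0x06: acc |= 6<<0 -> completed=2 acc=6 shift=7
byte[5]=0x8C cont=1 payload=0x0C: acc |= 12<<7 -> completed=2 acc=1542 shift=14

Answer: 2 1542 14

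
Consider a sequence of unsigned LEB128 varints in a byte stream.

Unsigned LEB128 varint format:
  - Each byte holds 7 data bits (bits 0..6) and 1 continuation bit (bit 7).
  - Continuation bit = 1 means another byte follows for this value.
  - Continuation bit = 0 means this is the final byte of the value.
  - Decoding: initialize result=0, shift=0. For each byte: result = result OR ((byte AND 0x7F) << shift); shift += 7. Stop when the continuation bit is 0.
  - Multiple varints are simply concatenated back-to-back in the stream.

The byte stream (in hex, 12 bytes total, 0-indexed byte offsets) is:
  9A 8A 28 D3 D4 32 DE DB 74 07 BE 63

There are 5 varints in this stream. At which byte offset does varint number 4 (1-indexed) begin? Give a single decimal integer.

  byte[0]=0x9A cont=1 payload=0x1A=26: acc |= 26<<0 -> acc=26 shift=7
  byte[1]=0x8A cont=1 payload=0x0A=10: acc |= 10<<7 -> acc=1306 shift=14
  byte[2]=0x28 cont=0 payload=0x28=40: acc |= 40<<14 -> acc=656666 shift=21 [end]
Varint 1: bytes[0:3] = 9A 8A 28 -> value 656666 (3 byte(s))
  byte[3]=0xD3 cont=1 payload=0x53=83: acc |= 83<<0 -> acc=83 shift=7
  byte[4]=0xD4 cont=1 payload=0x54=84: acc |= 84<<7 -> acc=10835 shift=14
  byte[5]=0x32 cont=0 payload=0x32=50: acc |= 50<<14 -> acc=830035 shift=21 [end]
Varint 2: bytes[3:6] = D3 D4 32 -> value 830035 (3 byte(s))
  byte[6]=0xDE cont=1 payload=0x5E=94: acc |= 94<<0 -> acc=94 shift=7
  byte[7]=0xDB cont=1 payload=0x5B=91: acc |= 91<<7 -> acc=11742 shift=14
  byte[8]=0x74 cont=0 payload=0x74=116: acc |= 116<<14 -> acc=1912286 shift=21 [end]
Varint 3: bytes[6:9] = DE DB 74 -> value 1912286 (3 byte(s))
  byte[9]=0x07 cont=0 payload=0x07=7: acc |= 7<<0 -> acc=7 shift=7 [end]
Varint 4: bytes[9:10] = 07 -> value 7 (1 byte(s))
  byte[10]=0xBE cont=1 payload=0x3E=62: acc |= 62<<0 -> acc=62 shift=7
  byte[11]=0x63 cont=0 payload=0x63=99: acc |= 99<<7 -> acc=12734 shift=14 [end]
Varint 5: bytes[10:12] = BE 63 -> value 12734 (2 byte(s))

Answer: 9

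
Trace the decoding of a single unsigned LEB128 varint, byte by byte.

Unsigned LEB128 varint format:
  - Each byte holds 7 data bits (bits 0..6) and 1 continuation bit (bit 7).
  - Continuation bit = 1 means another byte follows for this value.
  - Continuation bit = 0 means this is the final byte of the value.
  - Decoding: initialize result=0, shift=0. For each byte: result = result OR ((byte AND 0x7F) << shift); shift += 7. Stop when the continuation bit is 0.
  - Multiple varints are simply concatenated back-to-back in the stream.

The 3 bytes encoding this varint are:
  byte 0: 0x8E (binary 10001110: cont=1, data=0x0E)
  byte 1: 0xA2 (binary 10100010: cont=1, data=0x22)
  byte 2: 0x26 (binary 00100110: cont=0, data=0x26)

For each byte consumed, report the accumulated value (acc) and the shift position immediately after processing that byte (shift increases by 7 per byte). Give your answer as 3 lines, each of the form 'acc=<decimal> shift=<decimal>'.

byte 0=0x8E: payload=0x0E=14, contrib = 14<<0 = 14; acc -> 14, shift -> 7
byte 1=0xA2: payload=0x22=34, contrib = 34<<7 = 4352; acc -> 4366, shift -> 14
byte 2=0x26: payload=0x26=38, contrib = 38<<14 = 622592; acc -> 626958, shift -> 21

Answer: acc=14 shift=7
acc=4366 shift=14
acc=626958 shift=21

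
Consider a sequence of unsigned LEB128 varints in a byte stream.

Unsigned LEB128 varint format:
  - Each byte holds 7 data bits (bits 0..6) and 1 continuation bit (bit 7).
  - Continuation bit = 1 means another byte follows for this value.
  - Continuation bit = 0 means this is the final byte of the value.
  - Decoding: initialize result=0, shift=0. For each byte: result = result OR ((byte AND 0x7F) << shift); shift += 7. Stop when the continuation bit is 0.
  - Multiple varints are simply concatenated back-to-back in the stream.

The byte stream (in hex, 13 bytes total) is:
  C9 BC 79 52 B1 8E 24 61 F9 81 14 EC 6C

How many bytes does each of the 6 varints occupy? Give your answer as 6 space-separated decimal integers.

Answer: 3 1 3 1 3 2

Derivation:
  byte[0]=0xC9 cont=1 payload=0x49=73: acc |= 73<<0 -> acc=73 shift=7
  byte[1]=0xBC cont=1 payload=0x3C=60: acc |= 60<<7 -> acc=7753 shift=14
  byte[2]=0x79 cont=0 payload=0x79=121: acc |= 121<<14 -> acc=1990217 shift=21 [end]
Varint 1: bytes[0:3] = C9 BC 79 -> value 1990217 (3 byte(s))
  byte[3]=0x52 cont=0 payload=0x52=82: acc |= 82<<0 -> acc=82 shift=7 [end]
Varint 2: bytes[3:4] = 52 -> value 82 (1 byte(s))
  byte[4]=0xB1 cont=1 payload=0x31=49: acc |= 49<<0 -> acc=49 shift=7
  byte[5]=0x8E cont=1 payload=0x0E=14: acc |= 14<<7 -> acc=1841 shift=14
  byte[6]=0x24 cont=0 payload=0x24=36: acc |= 36<<14 -> acc=591665 shift=21 [end]
Varint 3: bytes[4:7] = B1 8E 24 -> value 591665 (3 byte(s))
  byte[7]=0x61 cont=0 payload=0x61=97: acc |= 97<<0 -> acc=97 shift=7 [end]
Varint 4: bytes[7:8] = 61 -> value 97 (1 byte(s))
  byte[8]=0xF9 cont=1 payload=0x79=121: acc |= 121<<0 -> acc=121 shift=7
  byte[9]=0x81 cont=1 payload=0x01=1: acc |= 1<<7 -> acc=249 shift=14
  byte[10]=0x14 cont=0 payload=0x14=20: acc |= 20<<14 -> acc=327929 shift=21 [end]
Varint 5: bytes[8:11] = F9 81 14 -> value 327929 (3 byte(s))
  byte[11]=0xEC cont=1 payload=0x6C=108: acc |= 108<<0 -> acc=108 shift=7
  byte[12]=0x6C cont=0 payload=0x6C=108: acc |= 108<<7 -> acc=13932 shift=14 [end]
Varint 6: bytes[11:13] = EC 6C -> value 13932 (2 byte(s))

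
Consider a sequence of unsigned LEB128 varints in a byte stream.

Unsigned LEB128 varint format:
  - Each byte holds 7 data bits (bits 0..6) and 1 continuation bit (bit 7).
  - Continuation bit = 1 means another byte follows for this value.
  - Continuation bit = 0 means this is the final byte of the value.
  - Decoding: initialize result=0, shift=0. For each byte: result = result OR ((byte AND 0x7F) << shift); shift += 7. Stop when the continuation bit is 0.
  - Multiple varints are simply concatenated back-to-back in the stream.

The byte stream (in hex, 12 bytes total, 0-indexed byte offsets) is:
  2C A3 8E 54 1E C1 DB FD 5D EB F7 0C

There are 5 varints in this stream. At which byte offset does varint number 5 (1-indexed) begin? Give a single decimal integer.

  byte[0]=0x2C cont=0 payload=0x2C=44: acc |= 44<<0 -> acc=44 shift=7 [end]
Varint 1: bytes[0:1] = 2C -> value 44 (1 byte(s))
  byte[1]=0xA3 cont=1 payload=0x23=35: acc |= 35<<0 -> acc=35 shift=7
  byte[2]=0x8E cont=1 payload=0x0E=14: acc |= 14<<7 -> acc=1827 shift=14
  byte[3]=0x54 cont=0 payload=0x54=84: acc |= 84<<14 -> acc=1378083 shift=21 [end]
Varint 2: bytes[1:4] = A3 8E 54 -> value 1378083 (3 byte(s))
  byte[4]=0x1E cont=0 payload=0x1E=30: acc |= 30<<0 -> acc=30 shift=7 [end]
Varint 3: bytes[4:5] = 1E -> value 30 (1 byte(s))
  byte[5]=0xC1 cont=1 payload=0x41=65: acc |= 65<<0 -> acc=65 shift=7
  byte[6]=0xDB cont=1 payload=0x5B=91: acc |= 91<<7 -> acc=11713 shift=14
  byte[7]=0xFD cont=1 payload=0x7D=125: acc |= 125<<14 -> acc=2059713 shift=21
  byte[8]=0x5D cont=0 payload=0x5D=93: acc |= 93<<21 -> acc=197094849 shift=28 [end]
Varint 4: bytes[5:9] = C1 DB FD 5D -> value 197094849 (4 byte(s))
  byte[9]=0xEB cont=1 payload=0x6B=107: acc |= 107<<0 -> acc=107 shift=7
  byte[10]=0xF7 cont=1 payload=0x77=119: acc |= 119<<7 -> acc=15339 shift=14
  byte[11]=0x0C cont=0 payload=0x0C=12: acc |= 12<<14 -> acc=211947 shift=21 [end]
Varint 5: bytes[9:12] = EB F7 0C -> value 211947 (3 byte(s))

Answer: 9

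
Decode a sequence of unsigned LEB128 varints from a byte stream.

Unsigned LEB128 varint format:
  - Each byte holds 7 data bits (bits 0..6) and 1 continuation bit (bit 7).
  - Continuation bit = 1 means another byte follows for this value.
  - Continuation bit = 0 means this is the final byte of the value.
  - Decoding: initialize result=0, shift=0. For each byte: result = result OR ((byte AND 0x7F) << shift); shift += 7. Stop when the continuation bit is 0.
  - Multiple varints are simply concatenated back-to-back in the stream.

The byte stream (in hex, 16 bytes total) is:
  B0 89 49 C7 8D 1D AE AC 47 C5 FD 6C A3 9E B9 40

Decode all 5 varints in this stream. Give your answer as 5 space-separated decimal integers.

  byte[0]=0xB0 cont=1 payload=0x30=48: acc |= 48<<0 -> acc=48 shift=7
  byte[1]=0x89 cont=1 payload=0x09=9: acc |= 9<<7 -> acc=1200 shift=14
  byte[2]=0x49 cont=0 payload=0x49=73: acc |= 73<<14 -> acc=1197232 shift=21 [end]
Varint 1: bytes[0:3] = B0 89 49 -> value 1197232 (3 byte(s))
  byte[3]=0xC7 cont=1 payload=0x47=71: acc |= 71<<0 -> acc=71 shift=7
  byte[4]=0x8D cont=1 payload=0x0D=13: acc |= 13<<7 -> acc=1735 shift=14
  byte[5]=0x1D cont=0 payload=0x1D=29: acc |= 29<<14 -> acc=476871 shift=21 [end]
Varint 2: bytes[3:6] = C7 8D 1D -> value 476871 (3 byte(s))
  byte[6]=0xAE cont=1 payload=0x2E=46: acc |= 46<<0 -> acc=46 shift=7
  byte[7]=0xAC cont=1 payload=0x2C=44: acc |= 44<<7 -> acc=5678 shift=14
  byte[8]=0x47 cont=0 payload=0x47=71: acc |= 71<<14 -> acc=1168942 shift=21 [end]
Varint 3: bytes[6:9] = AE AC 47 -> value 1168942 (3 byte(s))
  byte[9]=0xC5 cont=1 payload=0x45=69: acc |= 69<<0 -> acc=69 shift=7
  byte[10]=0xFD cont=1 payload=0x7D=125: acc |= 125<<7 -> acc=16069 shift=14
  byte[11]=0x6C cont=0 payload=0x6C=108: acc |= 108<<14 -> acc=1785541 shift=21 [end]
Varint 4: bytes[9:12] = C5 FD 6C -> value 1785541 (3 byte(s))
  byte[12]=0xA3 cont=1 payload=0x23=35: acc |= 35<<0 -> acc=35 shift=7
  byte[13]=0x9E cont=1 payload=0x1E=30: acc |= 30<<7 -> acc=3875 shift=14
  byte[14]=0xB9 cont=1 payload=0x39=57: acc |= 57<<14 -> acc=937763 shift=21
  byte[15]=0x40 cont=0 payload=0x40=64: acc |= 64<<21 -> acc=135155491 shift=28 [end]
Varint 5: bytes[12:16] = A3 9E B9 40 -> value 135155491 (4 byte(s))

Answer: 1197232 476871 1168942 1785541 135155491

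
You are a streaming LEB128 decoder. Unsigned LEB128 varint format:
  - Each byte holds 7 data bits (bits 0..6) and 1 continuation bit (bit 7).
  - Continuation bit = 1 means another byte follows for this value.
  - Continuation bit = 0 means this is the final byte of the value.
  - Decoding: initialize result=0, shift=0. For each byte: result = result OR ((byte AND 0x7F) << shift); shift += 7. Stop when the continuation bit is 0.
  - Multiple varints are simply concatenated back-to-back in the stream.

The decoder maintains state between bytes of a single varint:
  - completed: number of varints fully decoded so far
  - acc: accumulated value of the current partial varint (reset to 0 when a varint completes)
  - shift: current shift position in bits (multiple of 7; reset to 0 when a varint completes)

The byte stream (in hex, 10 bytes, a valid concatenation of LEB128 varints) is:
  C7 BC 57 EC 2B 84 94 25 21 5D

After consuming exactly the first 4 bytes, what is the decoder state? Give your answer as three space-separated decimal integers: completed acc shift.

byte[0]=0xC7 cont=1 payload=0x47: acc |= 71<<0 -> completed=0 acc=71 shift=7
byte[1]=0xBC cont=1 payload=0x3C: acc |= 60<<7 -> completed=0 acc=7751 shift=14
byte[2]=0x57 cont=0 payload=0x57: varint #1 complete (value=1433159); reset -> completed=1 acc=0 shift=0
byte[3]=0xEC cont=1 payload=0x6C: acc |= 108<<0 -> completed=1 acc=108 shift=7

Answer: 1 108 7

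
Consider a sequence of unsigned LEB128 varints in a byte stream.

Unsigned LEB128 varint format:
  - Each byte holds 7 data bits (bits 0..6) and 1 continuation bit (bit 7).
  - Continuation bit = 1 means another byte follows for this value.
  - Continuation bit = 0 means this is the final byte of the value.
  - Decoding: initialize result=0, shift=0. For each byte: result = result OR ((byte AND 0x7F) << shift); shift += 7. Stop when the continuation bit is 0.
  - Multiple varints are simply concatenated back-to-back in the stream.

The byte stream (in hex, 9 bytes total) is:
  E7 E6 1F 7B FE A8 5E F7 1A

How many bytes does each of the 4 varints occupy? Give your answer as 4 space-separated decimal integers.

Answer: 3 1 3 2

Derivation:
  byte[0]=0xE7 cont=1 payload=0x67=103: acc |= 103<<0 -> acc=103 shift=7
  byte[1]=0xE6 cont=1 payload=0x66=102: acc |= 102<<7 -> acc=13159 shift=14
  byte[2]=0x1F cont=0 payload=0x1F=31: acc |= 31<<14 -> acc=521063 shift=21 [end]
Varint 1: bytes[0:3] = E7 E6 1F -> value 521063 (3 byte(s))
  byte[3]=0x7B cont=0 payload=0x7B=123: acc |= 123<<0 -> acc=123 shift=7 [end]
Varint 2: bytes[3:4] = 7B -> value 123 (1 byte(s))
  byte[4]=0xFE cont=1 payload=0x7E=126: acc |= 126<<0 -> acc=126 shift=7
  byte[5]=0xA8 cont=1 payload=0x28=40: acc |= 40<<7 -> acc=5246 shift=14
  byte[6]=0x5E cont=0 payload=0x5E=94: acc |= 94<<14 -> acc=1545342 shift=21 [end]
Varint 3: bytes[4:7] = FE A8 5E -> value 1545342 (3 byte(s))
  byte[7]=0xF7 cont=1 payload=0x77=119: acc |= 119<<0 -> acc=119 shift=7
  byte[8]=0x1A cont=0 payload=0x1A=26: acc |= 26<<7 -> acc=3447 shift=14 [end]
Varint 4: bytes[7:9] = F7 1A -> value 3447 (2 byte(s))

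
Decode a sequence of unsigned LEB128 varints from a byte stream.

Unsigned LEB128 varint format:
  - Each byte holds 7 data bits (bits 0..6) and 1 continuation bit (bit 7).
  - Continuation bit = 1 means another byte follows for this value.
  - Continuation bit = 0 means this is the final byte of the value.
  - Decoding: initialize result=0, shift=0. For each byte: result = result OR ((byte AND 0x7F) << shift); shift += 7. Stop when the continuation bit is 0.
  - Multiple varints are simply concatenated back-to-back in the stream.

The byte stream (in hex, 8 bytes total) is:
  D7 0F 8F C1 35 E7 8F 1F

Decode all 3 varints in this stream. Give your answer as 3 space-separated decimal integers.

Answer: 2007 876687 509927

Derivation:
  byte[0]=0xD7 cont=1 payload=0x57=87: acc |= 87<<0 -> acc=87 shift=7
  byte[1]=0x0F cont=0 payload=0x0F=15: acc |= 15<<7 -> acc=2007 shift=14 [end]
Varint 1: bytes[0:2] = D7 0F -> value 2007 (2 byte(s))
  byte[2]=0x8F cont=1 payload=0x0F=15: acc |= 15<<0 -> acc=15 shift=7
  byte[3]=0xC1 cont=1 payload=0x41=65: acc |= 65<<7 -> acc=8335 shift=14
  byte[4]=0x35 cont=0 payload=0x35=53: acc |= 53<<14 -> acc=876687 shift=21 [end]
Varint 2: bytes[2:5] = 8F C1 35 -> value 876687 (3 byte(s))
  byte[5]=0xE7 cont=1 payload=0x67=103: acc |= 103<<0 -> acc=103 shift=7
  byte[6]=0x8F cont=1 payload=0x0F=15: acc |= 15<<7 -> acc=2023 shift=14
  byte[7]=0x1F cont=0 payload=0x1F=31: acc |= 31<<14 -> acc=509927 shift=21 [end]
Varint 3: bytes[5:8] = E7 8F 1F -> value 509927 (3 byte(s))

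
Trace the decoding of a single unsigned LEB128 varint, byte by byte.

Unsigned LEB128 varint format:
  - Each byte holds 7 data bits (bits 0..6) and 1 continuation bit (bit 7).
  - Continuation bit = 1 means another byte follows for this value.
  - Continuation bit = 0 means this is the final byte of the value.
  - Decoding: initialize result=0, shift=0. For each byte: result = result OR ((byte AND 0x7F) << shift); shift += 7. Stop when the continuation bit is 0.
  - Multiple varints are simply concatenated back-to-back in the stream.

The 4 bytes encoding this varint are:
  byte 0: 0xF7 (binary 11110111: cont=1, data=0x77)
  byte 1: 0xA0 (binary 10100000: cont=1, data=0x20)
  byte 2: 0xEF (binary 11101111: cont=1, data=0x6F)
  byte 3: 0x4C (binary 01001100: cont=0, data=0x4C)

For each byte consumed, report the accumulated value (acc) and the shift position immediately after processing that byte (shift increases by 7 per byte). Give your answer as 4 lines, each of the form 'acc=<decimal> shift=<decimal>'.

Answer: acc=119 shift=7
acc=4215 shift=14
acc=1822839 shift=21
acc=161206391 shift=28

Derivation:
byte 0=0xF7: payload=0x77=119, contrib = 119<<0 = 119; acc -> 119, shift -> 7
byte 1=0xA0: payload=0x20=32, contrib = 32<<7 = 4096; acc -> 4215, shift -> 14
byte 2=0xEF: payload=0x6F=111, contrib = 111<<14 = 1818624; acc -> 1822839, shift -> 21
byte 3=0x4C: payload=0x4C=76, contrib = 76<<21 = 159383552; acc -> 161206391, shift -> 28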